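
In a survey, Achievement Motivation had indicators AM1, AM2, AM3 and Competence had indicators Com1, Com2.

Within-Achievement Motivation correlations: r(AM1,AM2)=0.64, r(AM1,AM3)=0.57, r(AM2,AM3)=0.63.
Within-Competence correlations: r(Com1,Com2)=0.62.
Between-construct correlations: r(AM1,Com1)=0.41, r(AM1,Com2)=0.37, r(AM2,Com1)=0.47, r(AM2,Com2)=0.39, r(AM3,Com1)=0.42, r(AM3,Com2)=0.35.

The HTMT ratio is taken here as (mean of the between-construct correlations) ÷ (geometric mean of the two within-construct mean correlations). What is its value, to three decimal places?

0.651

Mean between = 2.41/6 = 0.4017.
Mean within-AM = 1.84/3 = 0.6133; mean within-Com = 0.62/1 = 0.6200.
Geometric mean = √(0.6133 × 0.6200) = 0.6166.
HTMT = 0.4017 / 0.6166 = 0.651.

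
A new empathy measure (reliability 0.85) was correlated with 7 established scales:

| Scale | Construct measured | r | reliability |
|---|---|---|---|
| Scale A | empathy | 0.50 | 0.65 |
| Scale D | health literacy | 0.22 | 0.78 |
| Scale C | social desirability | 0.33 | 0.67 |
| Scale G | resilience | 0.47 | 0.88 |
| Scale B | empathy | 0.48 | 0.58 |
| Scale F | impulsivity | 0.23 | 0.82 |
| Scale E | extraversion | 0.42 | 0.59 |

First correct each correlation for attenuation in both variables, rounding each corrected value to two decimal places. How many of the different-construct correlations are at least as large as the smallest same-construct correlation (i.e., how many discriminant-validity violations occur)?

0

Disattenuated r (r / √(r_scale · r_new)):
  Scale A (conv): 0.50 / √(0.65·0.85) = 0.67
  Scale D (disc): 0.22 / √(0.78·0.85) = 0.27
  Scale C (disc): 0.33 / √(0.67·0.85) = 0.44
  Scale G (disc): 0.47 / √(0.88·0.85) = 0.54
  Scale B (conv): 0.48 / √(0.58·0.85) = 0.68
  Scale F (disc): 0.23 / √(0.82·0.85) = 0.28
  Scale E (disc): 0.42 / √(0.59·0.85) = 0.59
Smallest convergent = 0.67. Discriminant values: 0.27, 0.44, 0.54, 0.28, 0.59; count ≥ 0.67 → 0.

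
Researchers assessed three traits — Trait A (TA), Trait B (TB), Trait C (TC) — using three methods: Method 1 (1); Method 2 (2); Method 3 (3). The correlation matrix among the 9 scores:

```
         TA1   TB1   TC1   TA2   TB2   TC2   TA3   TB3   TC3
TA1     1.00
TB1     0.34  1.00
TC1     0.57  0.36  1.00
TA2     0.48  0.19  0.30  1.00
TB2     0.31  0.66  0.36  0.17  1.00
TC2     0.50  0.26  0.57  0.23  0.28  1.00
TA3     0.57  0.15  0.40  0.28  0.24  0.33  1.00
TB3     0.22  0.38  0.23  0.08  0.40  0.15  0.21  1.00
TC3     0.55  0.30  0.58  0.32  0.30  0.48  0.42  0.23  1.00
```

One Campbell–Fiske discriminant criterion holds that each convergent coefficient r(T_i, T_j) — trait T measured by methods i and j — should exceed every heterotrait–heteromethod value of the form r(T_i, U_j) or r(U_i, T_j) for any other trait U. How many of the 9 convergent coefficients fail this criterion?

2

Checking each validity diagonal entry against its comparison values:
TA (methods 1·2): 0.48 vs {0.31, 0.19, 0.50, 0.30} → fail.
TA (methods 1·3): 0.57 vs {0.22, 0.15, 0.55, 0.40} → pass.
TA (methods 2·3): 0.28 vs {0.08, 0.24, 0.32, 0.33} → fail.
TB (methods 1·2): 0.66 vs {0.19, 0.31, 0.26, 0.36} → pass.
TB (methods 1·3): 0.38 vs {0.15, 0.22, 0.30, 0.23} → pass.
TB (methods 2·3): 0.40 vs {0.24, 0.08, 0.30, 0.15} → pass.
TC (methods 1·2): 0.57 vs {0.30, 0.50, 0.36, 0.26} → pass.
TC (methods 1·3): 0.58 vs {0.40, 0.55, 0.23, 0.30} → pass.
TC (methods 2·3): 0.48 vs {0.33, 0.32, 0.15, 0.30} → pass.
2 of 9 fail.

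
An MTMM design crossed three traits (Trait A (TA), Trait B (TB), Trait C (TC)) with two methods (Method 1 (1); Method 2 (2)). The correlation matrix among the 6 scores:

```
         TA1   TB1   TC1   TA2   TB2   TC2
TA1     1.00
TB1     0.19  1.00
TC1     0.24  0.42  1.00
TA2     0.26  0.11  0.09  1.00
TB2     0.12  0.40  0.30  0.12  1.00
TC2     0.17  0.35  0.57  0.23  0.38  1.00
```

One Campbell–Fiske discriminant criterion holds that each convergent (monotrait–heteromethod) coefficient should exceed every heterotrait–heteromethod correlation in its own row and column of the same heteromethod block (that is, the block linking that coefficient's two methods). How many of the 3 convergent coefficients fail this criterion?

Each convergent coefficient versus the relevant comparison correlations:
TA (methods 1·2): 0.26 vs {0.12, 0.11, 0.17, 0.09} → pass.
TB (methods 1·2): 0.40 vs {0.11, 0.12, 0.35, 0.30} → pass.
TC (methods 1·2): 0.57 vs {0.09, 0.17, 0.30, 0.35} → pass.
0 of 3 fail.

0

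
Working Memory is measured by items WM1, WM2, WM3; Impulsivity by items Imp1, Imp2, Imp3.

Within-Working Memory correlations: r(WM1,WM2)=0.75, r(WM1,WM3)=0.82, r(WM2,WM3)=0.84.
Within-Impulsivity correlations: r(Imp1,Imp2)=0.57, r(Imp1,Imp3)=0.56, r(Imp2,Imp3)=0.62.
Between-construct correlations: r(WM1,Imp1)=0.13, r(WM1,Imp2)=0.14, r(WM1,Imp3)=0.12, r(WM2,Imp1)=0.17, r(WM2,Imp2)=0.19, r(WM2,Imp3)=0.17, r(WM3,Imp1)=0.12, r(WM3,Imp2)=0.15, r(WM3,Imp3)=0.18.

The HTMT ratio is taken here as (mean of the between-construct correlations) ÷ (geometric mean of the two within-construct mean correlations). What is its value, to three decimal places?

Mean heterotrait r = 1.37/9 = 0.1522.
Mean within-WM = 2.41/3 = 0.8033; mean within-Imp = 1.75/3 = 0.5833.
Geometric mean = √(0.8033 × 0.5833) = 0.6845.
HTMT = 0.1522 / 0.6845 = 0.222.

0.222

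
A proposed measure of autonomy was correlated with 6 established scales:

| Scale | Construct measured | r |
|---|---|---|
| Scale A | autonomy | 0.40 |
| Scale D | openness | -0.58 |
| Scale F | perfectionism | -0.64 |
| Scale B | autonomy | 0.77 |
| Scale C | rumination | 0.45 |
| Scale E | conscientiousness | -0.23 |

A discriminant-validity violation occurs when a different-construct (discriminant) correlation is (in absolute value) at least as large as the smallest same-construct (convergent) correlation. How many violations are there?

3

Convergent (same construct = autonomy): Scale A, Scale B.
Smallest convergent = 0.40. Discriminant |r|: 0.58, 0.64, 0.45, 0.23; count ≥ 0.40 → 3.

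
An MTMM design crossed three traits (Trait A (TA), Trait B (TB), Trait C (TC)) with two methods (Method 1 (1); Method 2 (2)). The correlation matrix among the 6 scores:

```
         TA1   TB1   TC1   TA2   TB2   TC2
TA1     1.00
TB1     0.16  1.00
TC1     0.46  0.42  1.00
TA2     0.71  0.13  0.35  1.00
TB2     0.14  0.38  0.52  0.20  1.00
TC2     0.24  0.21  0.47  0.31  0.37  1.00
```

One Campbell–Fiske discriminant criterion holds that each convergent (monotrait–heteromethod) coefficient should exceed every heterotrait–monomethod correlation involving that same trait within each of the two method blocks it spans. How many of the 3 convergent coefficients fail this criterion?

1

Checking each validity diagonal entry against its comparison values:
TA (methods 1·2): 0.71 vs {0.16, 0.20, 0.46, 0.31} → pass.
TB (methods 1·2): 0.38 vs {0.16, 0.20, 0.42, 0.37} → fail.
TC (methods 1·2): 0.47 vs {0.46, 0.31, 0.42, 0.37} → pass.
1 of 3 fail.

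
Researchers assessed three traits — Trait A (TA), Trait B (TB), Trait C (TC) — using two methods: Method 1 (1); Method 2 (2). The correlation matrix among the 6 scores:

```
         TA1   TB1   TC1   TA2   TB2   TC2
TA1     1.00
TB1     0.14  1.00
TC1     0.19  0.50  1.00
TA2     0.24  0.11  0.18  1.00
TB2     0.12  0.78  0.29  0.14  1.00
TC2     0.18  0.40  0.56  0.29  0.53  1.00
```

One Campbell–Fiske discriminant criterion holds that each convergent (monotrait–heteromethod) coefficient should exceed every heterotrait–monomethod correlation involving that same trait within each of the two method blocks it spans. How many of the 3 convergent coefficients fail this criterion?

1

Checking each validity diagonal entry against its comparison values:
TA (methods 1·2): 0.24 vs {0.14, 0.14, 0.19, 0.29} → fail.
TB (methods 1·2): 0.78 vs {0.14, 0.14, 0.50, 0.53} → pass.
TC (methods 1·2): 0.56 vs {0.19, 0.29, 0.50, 0.53} → pass.
1 of 3 fail.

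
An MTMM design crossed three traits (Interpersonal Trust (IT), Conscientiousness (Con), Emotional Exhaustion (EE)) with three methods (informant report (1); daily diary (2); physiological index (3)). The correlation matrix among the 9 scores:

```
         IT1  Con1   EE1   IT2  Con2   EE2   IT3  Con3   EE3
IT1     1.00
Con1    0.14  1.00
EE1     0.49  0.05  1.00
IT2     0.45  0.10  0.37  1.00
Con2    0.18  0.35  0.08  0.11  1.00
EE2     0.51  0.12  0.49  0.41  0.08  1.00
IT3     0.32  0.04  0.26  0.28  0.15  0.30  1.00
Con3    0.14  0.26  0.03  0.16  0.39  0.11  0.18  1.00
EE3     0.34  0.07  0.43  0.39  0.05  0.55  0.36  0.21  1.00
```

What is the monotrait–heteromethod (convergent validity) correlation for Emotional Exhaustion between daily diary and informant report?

0.49

Same trait (EE), different methods: r(EE2, EE1) = 0.49.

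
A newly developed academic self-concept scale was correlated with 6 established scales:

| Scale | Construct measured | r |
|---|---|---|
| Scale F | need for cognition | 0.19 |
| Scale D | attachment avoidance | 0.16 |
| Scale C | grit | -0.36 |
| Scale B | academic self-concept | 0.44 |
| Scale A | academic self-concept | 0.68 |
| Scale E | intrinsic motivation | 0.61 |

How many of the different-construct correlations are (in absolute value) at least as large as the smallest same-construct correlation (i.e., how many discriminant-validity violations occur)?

Convergent (same construct = academic self-concept): Scale B, Scale A.
Smallest convergent = 0.44. Discriminant |r|: 0.19, 0.16, 0.36, 0.61; count ≥ 0.44 → 1.

1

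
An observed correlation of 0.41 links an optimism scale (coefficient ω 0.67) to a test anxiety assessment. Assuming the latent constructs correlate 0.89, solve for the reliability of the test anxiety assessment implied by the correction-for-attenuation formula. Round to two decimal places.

0.32

r_true = r_obs / √(r_xx · r_yy) ⇒ 0.89 = 0.41 / √(0.67 · r_yy).
√(0.67 · r_yy) = 0.41 / 0.89 = 0.4607; 0.67 · r_yy = 0.2122; r_yy = 0.2122 / 0.67 ≈ 0.32.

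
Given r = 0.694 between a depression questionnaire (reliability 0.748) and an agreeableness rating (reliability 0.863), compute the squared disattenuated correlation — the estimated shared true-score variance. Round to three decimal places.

0.746

Disattenuated r = 0.694 / √(0.748 × 0.863) = 0.694 / 0.8034 = 0.8638.
Shared true-score variance = 0.8638² = 0.7462 ≈ 0.746.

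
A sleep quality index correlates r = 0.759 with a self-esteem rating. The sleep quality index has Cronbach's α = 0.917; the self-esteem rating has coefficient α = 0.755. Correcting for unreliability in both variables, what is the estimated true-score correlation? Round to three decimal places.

0.912

r_true = r_obs / √(r_xx · r_yy) = 0.759 / √(0.917 × 0.755) = 0.759 / √0.692335 = 0.759 / 0.8321 ≈ 0.912.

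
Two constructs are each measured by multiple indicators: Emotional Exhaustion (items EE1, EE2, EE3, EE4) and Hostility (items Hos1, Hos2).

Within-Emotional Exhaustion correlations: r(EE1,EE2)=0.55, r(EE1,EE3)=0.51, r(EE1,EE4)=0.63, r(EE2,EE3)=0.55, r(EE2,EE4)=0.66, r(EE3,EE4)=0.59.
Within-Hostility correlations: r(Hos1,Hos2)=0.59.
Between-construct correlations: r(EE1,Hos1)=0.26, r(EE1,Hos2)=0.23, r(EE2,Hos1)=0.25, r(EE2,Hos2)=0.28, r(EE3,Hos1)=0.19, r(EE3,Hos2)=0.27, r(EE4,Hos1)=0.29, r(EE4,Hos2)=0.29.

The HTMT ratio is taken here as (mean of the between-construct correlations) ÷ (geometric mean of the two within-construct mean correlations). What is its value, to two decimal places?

0.44

Between-construct mean = 2.06/8 = 0.2575.
Mean within-EE = 3.49/6 = 0.5817; mean within-Hos = 0.59/1 = 0.5900.
Geometric mean = √(0.5817 × 0.5900) = 0.5858.
HTMT = 0.2575 / 0.5858 = 0.44.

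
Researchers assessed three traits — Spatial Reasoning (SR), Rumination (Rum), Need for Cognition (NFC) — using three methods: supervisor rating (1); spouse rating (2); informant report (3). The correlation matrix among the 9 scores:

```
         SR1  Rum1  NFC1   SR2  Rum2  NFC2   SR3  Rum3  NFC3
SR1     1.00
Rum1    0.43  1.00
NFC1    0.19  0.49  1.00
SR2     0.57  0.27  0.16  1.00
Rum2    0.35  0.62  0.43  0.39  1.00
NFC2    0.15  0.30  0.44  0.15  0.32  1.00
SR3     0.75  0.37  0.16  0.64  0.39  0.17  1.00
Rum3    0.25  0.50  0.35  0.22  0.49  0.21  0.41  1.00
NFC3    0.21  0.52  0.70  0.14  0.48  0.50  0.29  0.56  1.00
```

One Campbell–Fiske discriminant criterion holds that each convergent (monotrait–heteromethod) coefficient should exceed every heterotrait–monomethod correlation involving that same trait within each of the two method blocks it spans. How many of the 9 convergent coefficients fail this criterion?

Convergent coefficients and their comparison sets:
SR (methods 1·2): 0.57 vs {0.43, 0.39, 0.19, 0.15} → pass.
SR (methods 1·3): 0.75 vs {0.43, 0.41, 0.19, 0.29} → pass.
SR (methods 2·3): 0.64 vs {0.39, 0.41, 0.15, 0.29} → pass.
Rum (methods 1·2): 0.62 vs {0.43, 0.39, 0.49, 0.32} → pass.
Rum (methods 1·3): 0.50 vs {0.43, 0.41, 0.49, 0.56} → fail.
Rum (methods 2·3): 0.49 vs {0.39, 0.41, 0.32, 0.56} → fail.
NFC (methods 1·2): 0.44 vs {0.19, 0.15, 0.49, 0.32} → fail.
NFC (methods 1·3): 0.70 vs {0.19, 0.29, 0.49, 0.56} → pass.
NFC (methods 2·3): 0.50 vs {0.15, 0.29, 0.32, 0.56} → fail.
4 of 9 fail.

4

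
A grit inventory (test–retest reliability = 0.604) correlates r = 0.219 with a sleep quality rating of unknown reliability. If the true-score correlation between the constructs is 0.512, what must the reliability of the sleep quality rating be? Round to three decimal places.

0.303

r_true = r_obs / √(r_xx · r_yy) ⇒ 0.512 = 0.219 / √(0.604 · r_yy).
√(0.604 · r_yy) = 0.219 / 0.512 = 0.4277; 0.604 · r_yy = 0.1829; r_yy = 0.1829 / 0.604 ≈ 0.303.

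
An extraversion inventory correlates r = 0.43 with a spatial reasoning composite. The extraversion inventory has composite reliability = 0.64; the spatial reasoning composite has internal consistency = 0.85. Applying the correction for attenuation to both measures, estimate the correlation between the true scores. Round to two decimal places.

0.58

r_true = r_obs / √(r_xx · r_yy) = 0.43 / √(0.64 × 0.85) = 0.43 / √0.5440 = 0.43 / 0.7376 ≈ 0.58.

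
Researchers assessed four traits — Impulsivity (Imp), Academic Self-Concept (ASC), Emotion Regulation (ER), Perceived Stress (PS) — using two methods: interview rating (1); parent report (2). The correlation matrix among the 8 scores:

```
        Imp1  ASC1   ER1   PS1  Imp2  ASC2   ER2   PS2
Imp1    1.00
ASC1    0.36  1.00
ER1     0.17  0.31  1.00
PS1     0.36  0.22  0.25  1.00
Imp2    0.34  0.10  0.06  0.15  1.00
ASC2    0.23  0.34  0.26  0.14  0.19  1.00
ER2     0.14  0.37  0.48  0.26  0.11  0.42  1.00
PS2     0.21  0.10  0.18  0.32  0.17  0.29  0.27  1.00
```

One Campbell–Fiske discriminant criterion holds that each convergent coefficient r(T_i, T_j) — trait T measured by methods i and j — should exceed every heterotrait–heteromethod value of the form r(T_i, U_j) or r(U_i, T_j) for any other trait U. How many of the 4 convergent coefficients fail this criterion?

Checking each validity diagonal entry against its comparison values:
Imp (methods 1·2): 0.34 vs {0.23, 0.10, 0.14, 0.06, 0.21, 0.15} → pass.
ASC (methods 1·2): 0.34 vs {0.10, 0.23, 0.37, 0.26, 0.10, 0.14} → fail.
ER (methods 1·2): 0.48 vs {0.06, 0.14, 0.26, 0.37, 0.18, 0.26} → pass.
PS (methods 1·2): 0.32 vs {0.15, 0.21, 0.14, 0.10, 0.26, 0.18} → pass.
1 of 4 fail.

1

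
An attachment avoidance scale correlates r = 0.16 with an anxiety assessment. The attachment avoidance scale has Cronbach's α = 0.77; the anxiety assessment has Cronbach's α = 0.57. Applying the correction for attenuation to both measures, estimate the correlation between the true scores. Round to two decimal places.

0.24

r_true = r_obs / √(r_xx · r_yy) = 0.16 / √(0.77 × 0.57) = 0.16 / √0.4389 = 0.16 / 0.6625 ≈ 0.24.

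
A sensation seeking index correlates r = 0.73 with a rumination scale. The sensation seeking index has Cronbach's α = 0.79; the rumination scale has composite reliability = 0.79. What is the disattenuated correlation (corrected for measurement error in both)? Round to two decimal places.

0.92

r_true = r_obs / √(r_xx · r_yy) = 0.73 / √(0.79 × 0.79) = 0.73 / √0.6241 = 0.73 / 0.7900 ≈ 0.92.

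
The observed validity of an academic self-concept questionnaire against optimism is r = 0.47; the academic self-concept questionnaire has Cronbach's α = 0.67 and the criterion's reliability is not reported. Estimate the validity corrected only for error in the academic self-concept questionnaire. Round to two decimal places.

Single correction: r_c = r_obs / √r_xx = 0.47 / √0.67 = 0.47 / 0.8185 ≈ 0.57.

0.57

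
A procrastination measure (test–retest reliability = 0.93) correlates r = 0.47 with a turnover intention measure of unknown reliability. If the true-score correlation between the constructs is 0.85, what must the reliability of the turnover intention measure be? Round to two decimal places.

0.33

r_true = r_obs / √(r_xx · r_yy) ⇒ 0.85 = 0.47 / √(0.93 · r_yy).
√(0.93 · r_yy) = 0.47 / 0.85 = 0.5529; 0.93 · r_yy = 0.3057; r_yy = 0.3057 / 0.93 ≈ 0.33.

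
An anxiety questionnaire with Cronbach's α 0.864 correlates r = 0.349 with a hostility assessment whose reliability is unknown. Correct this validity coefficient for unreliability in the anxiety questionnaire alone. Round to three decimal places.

0.375

Single correction: r_c = r_obs / √r_xx = 0.349 / √0.864 = 0.349 / 0.9295 ≈ 0.375.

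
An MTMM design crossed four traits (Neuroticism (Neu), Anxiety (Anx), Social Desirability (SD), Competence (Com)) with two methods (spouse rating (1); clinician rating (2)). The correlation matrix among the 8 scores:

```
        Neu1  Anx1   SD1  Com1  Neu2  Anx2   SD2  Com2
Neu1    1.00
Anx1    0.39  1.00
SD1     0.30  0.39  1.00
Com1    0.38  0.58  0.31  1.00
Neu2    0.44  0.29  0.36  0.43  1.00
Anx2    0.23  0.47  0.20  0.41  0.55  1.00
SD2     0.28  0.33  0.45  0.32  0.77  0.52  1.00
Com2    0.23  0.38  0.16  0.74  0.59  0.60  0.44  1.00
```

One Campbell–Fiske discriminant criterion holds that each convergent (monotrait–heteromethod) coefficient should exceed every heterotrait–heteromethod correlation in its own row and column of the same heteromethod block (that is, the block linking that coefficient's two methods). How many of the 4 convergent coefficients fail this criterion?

0

Checking each validity diagonal entry against its comparison values:
Neu (methods 1·2): 0.44 vs {0.23, 0.29, 0.28, 0.36, 0.23, 0.43} → pass.
Anx (methods 1·2): 0.47 vs {0.29, 0.23, 0.33, 0.20, 0.38, 0.41} → pass.
SD (methods 1·2): 0.45 vs {0.36, 0.28, 0.20, 0.33, 0.16, 0.32} → pass.
Com (methods 1·2): 0.74 vs {0.43, 0.23, 0.41, 0.38, 0.32, 0.16} → pass.
0 of 4 fail.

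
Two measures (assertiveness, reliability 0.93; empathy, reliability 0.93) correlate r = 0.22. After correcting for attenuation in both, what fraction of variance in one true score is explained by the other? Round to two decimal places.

0.06

Disattenuated r = 0.22 / √(0.93 × 0.93) = 0.22 / 0.9300 = 0.2366.
Shared true-score variance = 0.2366² = 0.0560 ≈ 0.06.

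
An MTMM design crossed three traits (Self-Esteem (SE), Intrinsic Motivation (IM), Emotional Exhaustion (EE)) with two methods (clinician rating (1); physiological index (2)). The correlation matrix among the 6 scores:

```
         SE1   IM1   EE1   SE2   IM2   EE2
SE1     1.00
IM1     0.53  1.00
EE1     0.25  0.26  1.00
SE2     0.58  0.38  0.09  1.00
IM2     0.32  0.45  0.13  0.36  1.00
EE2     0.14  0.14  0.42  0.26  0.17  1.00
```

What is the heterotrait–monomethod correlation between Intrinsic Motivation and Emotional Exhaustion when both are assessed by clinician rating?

0.26

Different traits, same method: r(IM1, EE1) = 0.26.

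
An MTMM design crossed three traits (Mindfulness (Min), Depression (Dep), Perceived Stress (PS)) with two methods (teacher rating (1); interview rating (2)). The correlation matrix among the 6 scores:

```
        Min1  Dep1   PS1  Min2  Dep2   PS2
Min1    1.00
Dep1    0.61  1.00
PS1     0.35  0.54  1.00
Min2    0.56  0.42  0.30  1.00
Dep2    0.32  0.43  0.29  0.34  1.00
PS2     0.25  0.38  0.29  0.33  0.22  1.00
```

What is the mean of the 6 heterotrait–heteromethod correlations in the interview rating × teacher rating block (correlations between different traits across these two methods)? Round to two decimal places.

HTHM values (method 2 × method 1): 0.42, 0.30, 0.32, 0.29, 0.25, 0.38; mean = 1.96/6 = 0.33.

0.33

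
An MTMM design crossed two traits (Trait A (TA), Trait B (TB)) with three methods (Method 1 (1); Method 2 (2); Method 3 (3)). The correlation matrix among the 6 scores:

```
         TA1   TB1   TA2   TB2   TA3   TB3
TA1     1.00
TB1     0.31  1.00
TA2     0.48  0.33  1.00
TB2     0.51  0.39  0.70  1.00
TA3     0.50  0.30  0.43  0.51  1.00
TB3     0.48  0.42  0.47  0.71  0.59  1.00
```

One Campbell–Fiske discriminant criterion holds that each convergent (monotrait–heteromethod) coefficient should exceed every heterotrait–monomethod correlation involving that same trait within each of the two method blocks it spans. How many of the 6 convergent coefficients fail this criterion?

5

Each convergent coefficient versus the relevant comparison correlations:
TA (methods 1·2): 0.48 vs {0.31, 0.70} → fail.
TA (methods 1·3): 0.50 vs {0.31, 0.59} → fail.
TA (methods 2·3): 0.43 vs {0.70, 0.59} → fail.
TB (methods 1·2): 0.39 vs {0.31, 0.70} → fail.
TB (methods 1·3): 0.42 vs {0.31, 0.59} → fail.
TB (methods 2·3): 0.71 vs {0.70, 0.59} → pass.
5 of 6 fail.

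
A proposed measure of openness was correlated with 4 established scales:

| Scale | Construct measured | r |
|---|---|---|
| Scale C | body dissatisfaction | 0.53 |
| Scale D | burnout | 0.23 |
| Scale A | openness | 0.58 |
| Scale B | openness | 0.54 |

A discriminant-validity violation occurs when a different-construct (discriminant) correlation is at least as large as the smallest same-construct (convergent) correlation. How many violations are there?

0

Convergent (same construct = openness): Scale A, Scale B.
Smallest convergent = 0.54. Discriminant values: 0.53, 0.23; count ≥ 0.54 → 0.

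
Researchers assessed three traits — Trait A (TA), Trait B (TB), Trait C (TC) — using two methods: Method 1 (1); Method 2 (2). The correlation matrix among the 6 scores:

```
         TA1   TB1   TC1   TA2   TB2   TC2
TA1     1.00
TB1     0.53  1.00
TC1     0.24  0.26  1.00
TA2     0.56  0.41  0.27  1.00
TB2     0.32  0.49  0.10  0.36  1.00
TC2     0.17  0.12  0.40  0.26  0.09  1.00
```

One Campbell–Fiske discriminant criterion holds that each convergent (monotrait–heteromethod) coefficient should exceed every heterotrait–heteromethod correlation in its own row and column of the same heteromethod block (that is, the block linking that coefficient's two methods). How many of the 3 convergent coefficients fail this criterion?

Convergent coefficients and their comparison sets:
TA (methods 1·2): 0.56 vs {0.32, 0.41, 0.17, 0.27} → pass.
TB (methods 1·2): 0.49 vs {0.41, 0.32, 0.12, 0.10} → pass.
TC (methods 1·2): 0.40 vs {0.27, 0.17, 0.10, 0.12} → pass.
0 of 3 fail.

0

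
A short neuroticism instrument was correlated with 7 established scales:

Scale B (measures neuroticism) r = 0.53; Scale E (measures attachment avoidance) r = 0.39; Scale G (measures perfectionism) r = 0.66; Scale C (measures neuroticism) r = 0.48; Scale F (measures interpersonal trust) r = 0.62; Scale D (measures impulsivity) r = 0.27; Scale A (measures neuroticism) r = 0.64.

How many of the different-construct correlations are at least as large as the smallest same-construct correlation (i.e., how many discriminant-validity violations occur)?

Convergent (same construct = neuroticism): Scale B, Scale C, Scale A.
Smallest convergent = 0.48. Discriminant values: 0.39, 0.66, 0.62, 0.27; count ≥ 0.48 → 2.

2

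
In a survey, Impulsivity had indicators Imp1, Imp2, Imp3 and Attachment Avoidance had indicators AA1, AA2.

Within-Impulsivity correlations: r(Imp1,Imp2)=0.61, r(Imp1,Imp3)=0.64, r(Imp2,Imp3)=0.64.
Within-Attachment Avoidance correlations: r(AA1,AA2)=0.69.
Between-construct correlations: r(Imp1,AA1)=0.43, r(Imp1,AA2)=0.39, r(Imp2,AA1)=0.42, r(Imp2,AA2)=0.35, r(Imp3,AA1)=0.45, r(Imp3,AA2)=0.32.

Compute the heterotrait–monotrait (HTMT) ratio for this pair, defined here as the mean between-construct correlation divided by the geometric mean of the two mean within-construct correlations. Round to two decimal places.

0.60

Mean heterotrait r = 2.36/6 = 0.3933.
Mean within-Imp = 1.89/3 = 0.6300; mean within-AA = 0.69/1 = 0.6900.
Geometric mean = √(0.6300 × 0.6900) = 0.6593.
HTMT = 0.3933 / 0.6593 = 0.60.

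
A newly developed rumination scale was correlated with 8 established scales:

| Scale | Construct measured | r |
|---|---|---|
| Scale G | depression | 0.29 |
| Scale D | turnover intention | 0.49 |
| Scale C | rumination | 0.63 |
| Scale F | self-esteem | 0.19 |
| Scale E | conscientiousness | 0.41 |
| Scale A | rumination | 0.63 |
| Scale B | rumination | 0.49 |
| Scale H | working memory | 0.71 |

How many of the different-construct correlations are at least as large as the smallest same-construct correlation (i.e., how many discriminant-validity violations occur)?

Convergent (same construct = rumination): Scale C, Scale A, Scale B.
Smallest convergent = 0.49. Discriminant values: 0.29, 0.49, 0.19, 0.41, 0.71; count ≥ 0.49 → 2.

2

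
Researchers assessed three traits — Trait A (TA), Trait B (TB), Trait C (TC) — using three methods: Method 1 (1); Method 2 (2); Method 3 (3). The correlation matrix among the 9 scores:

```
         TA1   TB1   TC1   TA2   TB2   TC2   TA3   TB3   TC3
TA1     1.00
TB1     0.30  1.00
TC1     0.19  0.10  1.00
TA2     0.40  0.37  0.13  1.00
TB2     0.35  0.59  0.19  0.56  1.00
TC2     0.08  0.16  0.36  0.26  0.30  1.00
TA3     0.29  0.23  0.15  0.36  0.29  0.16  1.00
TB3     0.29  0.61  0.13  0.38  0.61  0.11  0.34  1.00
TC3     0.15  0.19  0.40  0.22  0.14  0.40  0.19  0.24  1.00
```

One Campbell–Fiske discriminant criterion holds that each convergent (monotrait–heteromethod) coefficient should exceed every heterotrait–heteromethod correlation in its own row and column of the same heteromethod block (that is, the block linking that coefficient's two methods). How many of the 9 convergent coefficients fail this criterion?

2

Convergent coefficients and their comparison sets:
TA (methods 1·2): 0.40 vs {0.35, 0.37, 0.08, 0.13} → pass.
TA (methods 1·3): 0.29 vs {0.29, 0.23, 0.15, 0.15} → fail.
TA (methods 2·3): 0.36 vs {0.38, 0.29, 0.22, 0.16} → fail.
TB (methods 1·2): 0.59 vs {0.37, 0.35, 0.16, 0.19} → pass.
TB (methods 1·3): 0.61 vs {0.23, 0.29, 0.19, 0.13} → pass.
TB (methods 2·3): 0.61 vs {0.29, 0.38, 0.14, 0.11} → pass.
TC (methods 1·2): 0.36 vs {0.13, 0.08, 0.19, 0.16} → pass.
TC (methods 1·3): 0.40 vs {0.15, 0.15, 0.13, 0.19} → pass.
TC (methods 2·3): 0.40 vs {0.16, 0.22, 0.11, 0.14} → pass.
2 of 9 fail.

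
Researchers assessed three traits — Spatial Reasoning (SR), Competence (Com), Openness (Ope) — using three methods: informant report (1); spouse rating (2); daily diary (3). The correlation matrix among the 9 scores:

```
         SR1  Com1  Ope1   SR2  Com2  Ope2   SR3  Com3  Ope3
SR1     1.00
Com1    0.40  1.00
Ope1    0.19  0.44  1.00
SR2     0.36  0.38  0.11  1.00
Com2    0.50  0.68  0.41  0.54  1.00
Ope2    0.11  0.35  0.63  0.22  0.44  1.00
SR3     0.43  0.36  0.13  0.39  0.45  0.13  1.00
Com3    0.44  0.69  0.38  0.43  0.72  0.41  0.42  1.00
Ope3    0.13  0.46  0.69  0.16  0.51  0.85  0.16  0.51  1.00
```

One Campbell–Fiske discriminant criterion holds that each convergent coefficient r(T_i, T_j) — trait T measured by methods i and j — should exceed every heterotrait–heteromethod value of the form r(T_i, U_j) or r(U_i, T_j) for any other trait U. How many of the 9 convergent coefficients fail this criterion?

3

Each convergent coefficient versus the relevant comparison correlations:
SR (methods 1·2): 0.36 vs {0.50, 0.38, 0.11, 0.11} → fail.
SR (methods 1·3): 0.43 vs {0.44, 0.36, 0.13, 0.13} → fail.
SR (methods 2·3): 0.39 vs {0.43, 0.45, 0.16, 0.13} → fail.
Com (methods 1·2): 0.68 vs {0.38, 0.50, 0.35, 0.41} → pass.
Com (methods 1·3): 0.69 vs {0.36, 0.44, 0.46, 0.38} → pass.
Com (methods 2·3): 0.72 vs {0.45, 0.43, 0.51, 0.41} → pass.
Ope (methods 1·2): 0.63 vs {0.11, 0.11, 0.41, 0.35} → pass.
Ope (methods 1·3): 0.69 vs {0.13, 0.13, 0.38, 0.46} → pass.
Ope (methods 2·3): 0.85 vs {0.13, 0.16, 0.41, 0.51} → pass.
3 of 9 fail.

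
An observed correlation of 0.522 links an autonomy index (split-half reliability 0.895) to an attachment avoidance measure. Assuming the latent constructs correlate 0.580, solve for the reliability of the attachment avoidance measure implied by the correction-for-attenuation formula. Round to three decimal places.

0.905

r_true = r_obs / √(r_xx · r_yy) ⇒ 0.580 = 0.522 / √(0.895 · r_yy).
√(0.895 · r_yy) = 0.522 / 0.580 = 0.9000; 0.895 · r_yy = 0.8100; r_yy = 0.8100 / 0.895 ≈ 0.905.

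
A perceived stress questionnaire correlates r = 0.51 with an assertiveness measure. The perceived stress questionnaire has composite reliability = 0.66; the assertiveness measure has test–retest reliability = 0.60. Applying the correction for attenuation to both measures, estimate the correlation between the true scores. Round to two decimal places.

r_true = r_obs / √(r_xx · r_yy) = 0.51 / √(0.66 × 0.60) = 0.51 / √0.3960 = 0.51 / 0.6293 ≈ 0.81.

0.81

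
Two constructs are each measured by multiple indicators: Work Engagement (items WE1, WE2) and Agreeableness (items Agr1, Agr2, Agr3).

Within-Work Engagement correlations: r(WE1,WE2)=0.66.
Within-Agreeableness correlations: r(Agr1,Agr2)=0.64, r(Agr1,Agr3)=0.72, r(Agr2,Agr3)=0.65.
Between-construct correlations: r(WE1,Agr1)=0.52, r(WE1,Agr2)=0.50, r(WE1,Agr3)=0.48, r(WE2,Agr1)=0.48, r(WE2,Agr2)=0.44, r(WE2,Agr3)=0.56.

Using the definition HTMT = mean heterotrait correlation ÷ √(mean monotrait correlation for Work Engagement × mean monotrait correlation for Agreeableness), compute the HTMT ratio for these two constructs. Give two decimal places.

0.75

Mean between = 2.98/6 = 0.4967.
Mean within-WE = 0.66/1 = 0.6600; mean within-Agr = 2.01/3 = 0.6700.
Geometric mean = √(0.6600 × 0.6700) = 0.6650.
HTMT = 0.4967 / 0.6650 = 0.75.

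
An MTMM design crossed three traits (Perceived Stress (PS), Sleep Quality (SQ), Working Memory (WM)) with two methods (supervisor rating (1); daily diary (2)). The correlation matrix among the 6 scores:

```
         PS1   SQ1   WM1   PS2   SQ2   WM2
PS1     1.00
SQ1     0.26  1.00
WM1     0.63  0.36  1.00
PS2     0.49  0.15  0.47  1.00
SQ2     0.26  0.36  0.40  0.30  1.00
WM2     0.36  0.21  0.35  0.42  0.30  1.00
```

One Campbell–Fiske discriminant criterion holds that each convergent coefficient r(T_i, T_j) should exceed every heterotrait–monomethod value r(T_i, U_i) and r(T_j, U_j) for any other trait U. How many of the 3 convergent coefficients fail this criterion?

3

Checking each validity diagonal entry against its comparison values:
PS (methods 1·2): 0.49 vs {0.26, 0.30, 0.63, 0.42} → fail.
SQ (methods 1·2): 0.36 vs {0.26, 0.30, 0.36, 0.30} → fail.
WM (methods 1·2): 0.35 vs {0.63, 0.42, 0.36, 0.30} → fail.
3 of 3 fail.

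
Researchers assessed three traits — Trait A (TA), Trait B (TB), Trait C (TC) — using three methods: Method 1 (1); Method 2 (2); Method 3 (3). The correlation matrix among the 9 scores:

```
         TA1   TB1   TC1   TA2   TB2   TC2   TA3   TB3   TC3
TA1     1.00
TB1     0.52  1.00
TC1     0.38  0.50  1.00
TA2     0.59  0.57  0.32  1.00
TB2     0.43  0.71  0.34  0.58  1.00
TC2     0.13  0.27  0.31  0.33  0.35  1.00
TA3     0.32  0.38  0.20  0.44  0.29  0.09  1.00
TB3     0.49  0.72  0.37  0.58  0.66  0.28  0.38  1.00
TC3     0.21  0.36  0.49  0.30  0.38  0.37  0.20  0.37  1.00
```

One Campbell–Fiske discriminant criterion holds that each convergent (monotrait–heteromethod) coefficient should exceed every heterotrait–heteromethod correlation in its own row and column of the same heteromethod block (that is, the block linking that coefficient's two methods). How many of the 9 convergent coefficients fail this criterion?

Each convergent coefficient versus the relevant comparison correlations:
TA (methods 1·2): 0.59 vs {0.43, 0.57, 0.13, 0.32} → pass.
TA (methods 1·3): 0.32 vs {0.49, 0.38, 0.21, 0.20} → fail.
TA (methods 2·3): 0.44 vs {0.58, 0.29, 0.30, 0.09} → fail.
TB (methods 1·2): 0.71 vs {0.57, 0.43, 0.27, 0.34} → pass.
TB (methods 1·3): 0.72 vs {0.38, 0.49, 0.36, 0.37} → pass.
TB (methods 2·3): 0.66 vs {0.29, 0.58, 0.38, 0.28} → pass.
TC (methods 1·2): 0.31 vs {0.32, 0.13, 0.34, 0.27} → fail.
TC (methods 1·3): 0.49 vs {0.20, 0.21, 0.37, 0.36} → pass.
TC (methods 2·3): 0.37 vs {0.09, 0.30, 0.28, 0.38} → fail.
4 of 9 fail.

4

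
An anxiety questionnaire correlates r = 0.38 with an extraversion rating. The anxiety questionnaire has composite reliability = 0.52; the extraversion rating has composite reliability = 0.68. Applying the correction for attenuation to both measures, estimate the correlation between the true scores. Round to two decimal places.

0.64

r_true = r_obs / √(r_xx · r_yy) = 0.38 / √(0.52 × 0.68) = 0.38 / √0.3536 = 0.38 / 0.5946 ≈ 0.64.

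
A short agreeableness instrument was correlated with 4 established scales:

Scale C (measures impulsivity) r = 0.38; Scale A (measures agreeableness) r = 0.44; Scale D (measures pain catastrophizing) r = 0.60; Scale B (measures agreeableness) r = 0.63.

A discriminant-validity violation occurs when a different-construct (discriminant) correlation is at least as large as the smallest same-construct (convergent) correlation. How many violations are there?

1

Convergent (same construct = agreeableness): Scale A, Scale B.
Smallest convergent = 0.44. Discriminant values: 0.38, 0.60; count ≥ 0.44 → 1.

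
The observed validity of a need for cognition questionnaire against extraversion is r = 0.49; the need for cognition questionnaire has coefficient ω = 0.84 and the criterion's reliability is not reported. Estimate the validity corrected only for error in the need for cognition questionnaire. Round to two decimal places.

Single correction: r_c = r_obs / √r_xx = 0.49 / √0.84 = 0.49 / 0.9165 ≈ 0.53.

0.53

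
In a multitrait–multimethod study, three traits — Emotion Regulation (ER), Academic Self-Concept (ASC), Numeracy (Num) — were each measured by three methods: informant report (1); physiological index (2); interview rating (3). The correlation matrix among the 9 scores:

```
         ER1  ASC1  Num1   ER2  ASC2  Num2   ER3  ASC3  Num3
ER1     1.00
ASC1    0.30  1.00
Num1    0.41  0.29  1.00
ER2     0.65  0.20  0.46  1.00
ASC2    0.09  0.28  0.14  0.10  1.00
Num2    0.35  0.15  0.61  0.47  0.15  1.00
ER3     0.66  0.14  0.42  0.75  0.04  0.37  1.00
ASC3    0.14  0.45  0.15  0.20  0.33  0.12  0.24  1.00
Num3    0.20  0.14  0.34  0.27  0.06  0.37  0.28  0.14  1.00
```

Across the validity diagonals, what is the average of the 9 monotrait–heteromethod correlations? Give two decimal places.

Convergent values: 0.65, 0.66, 0.75, 0.28, 0.45, 0.33, 0.61, 0.34, 0.37; mean = 4.44/9 = 0.49.

0.49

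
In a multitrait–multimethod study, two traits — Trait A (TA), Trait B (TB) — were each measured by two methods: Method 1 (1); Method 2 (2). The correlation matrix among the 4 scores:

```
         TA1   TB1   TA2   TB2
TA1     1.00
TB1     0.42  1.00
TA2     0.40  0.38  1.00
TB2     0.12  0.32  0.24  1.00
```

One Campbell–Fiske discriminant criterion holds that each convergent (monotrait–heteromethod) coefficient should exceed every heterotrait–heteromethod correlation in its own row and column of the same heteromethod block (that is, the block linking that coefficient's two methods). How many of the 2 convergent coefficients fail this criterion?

1

Checking each validity diagonal entry against its comparison values:
TA (methods 1·2): 0.40 vs {0.12, 0.38} → pass.
TB (methods 1·2): 0.32 vs {0.38, 0.12} → fail.
1 of 2 fail.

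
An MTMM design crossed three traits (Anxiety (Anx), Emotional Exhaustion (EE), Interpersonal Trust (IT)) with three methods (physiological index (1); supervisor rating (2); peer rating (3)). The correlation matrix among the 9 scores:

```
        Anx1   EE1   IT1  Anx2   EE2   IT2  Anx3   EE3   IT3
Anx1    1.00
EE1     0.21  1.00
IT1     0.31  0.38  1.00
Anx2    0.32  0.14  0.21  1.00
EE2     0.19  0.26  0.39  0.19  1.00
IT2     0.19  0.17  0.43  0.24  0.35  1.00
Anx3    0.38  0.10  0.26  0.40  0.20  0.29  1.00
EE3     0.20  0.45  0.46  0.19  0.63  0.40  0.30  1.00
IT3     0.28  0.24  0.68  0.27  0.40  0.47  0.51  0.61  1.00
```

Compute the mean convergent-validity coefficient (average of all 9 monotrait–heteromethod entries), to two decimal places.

0.45

Convergent values: 0.32, 0.38, 0.40, 0.26, 0.45, 0.63, 0.43, 0.68, 0.47; mean = 4.02/9 = 0.45.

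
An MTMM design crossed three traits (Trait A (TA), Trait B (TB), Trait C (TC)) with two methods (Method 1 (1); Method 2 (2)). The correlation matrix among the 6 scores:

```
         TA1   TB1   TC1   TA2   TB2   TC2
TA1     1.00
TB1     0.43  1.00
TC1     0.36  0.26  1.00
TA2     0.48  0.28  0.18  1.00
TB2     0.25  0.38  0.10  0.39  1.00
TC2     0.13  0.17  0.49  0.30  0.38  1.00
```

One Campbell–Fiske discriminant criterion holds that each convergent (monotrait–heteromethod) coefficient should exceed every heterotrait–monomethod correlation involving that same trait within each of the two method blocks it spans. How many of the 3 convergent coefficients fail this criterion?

Convergent coefficients and their comparison sets:
TA (methods 1·2): 0.48 vs {0.43, 0.39, 0.36, 0.30} → pass.
TB (methods 1·2): 0.38 vs {0.43, 0.39, 0.26, 0.38} → fail.
TC (methods 1·2): 0.49 vs {0.36, 0.30, 0.26, 0.38} → pass.
1 of 3 fail.

1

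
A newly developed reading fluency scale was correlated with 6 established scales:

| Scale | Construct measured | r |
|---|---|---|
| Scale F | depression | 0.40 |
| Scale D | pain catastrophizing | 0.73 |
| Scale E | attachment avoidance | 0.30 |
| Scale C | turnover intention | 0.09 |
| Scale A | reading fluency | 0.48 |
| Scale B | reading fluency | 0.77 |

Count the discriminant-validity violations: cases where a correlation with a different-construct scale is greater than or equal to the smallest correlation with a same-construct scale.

Convergent (same construct = reading fluency): Scale A, Scale B.
Smallest convergent = 0.48. Discriminant values: 0.40, 0.73, 0.30, 0.09; count ≥ 0.48 → 1.

1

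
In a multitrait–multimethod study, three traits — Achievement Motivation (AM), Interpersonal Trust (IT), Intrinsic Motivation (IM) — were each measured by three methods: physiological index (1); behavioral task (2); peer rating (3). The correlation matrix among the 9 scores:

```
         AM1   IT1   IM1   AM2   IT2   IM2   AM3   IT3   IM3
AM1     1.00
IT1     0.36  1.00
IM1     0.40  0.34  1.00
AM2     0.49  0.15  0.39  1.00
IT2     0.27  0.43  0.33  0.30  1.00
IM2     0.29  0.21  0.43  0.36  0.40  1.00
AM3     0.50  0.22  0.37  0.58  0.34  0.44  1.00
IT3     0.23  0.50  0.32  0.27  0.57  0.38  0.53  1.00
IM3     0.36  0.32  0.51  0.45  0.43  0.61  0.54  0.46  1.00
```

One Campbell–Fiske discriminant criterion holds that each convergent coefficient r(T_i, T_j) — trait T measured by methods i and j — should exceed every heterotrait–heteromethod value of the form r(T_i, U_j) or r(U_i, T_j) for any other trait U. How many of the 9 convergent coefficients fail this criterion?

Checking each validity diagonal entry against its comparison values:
AM (methods 1·2): 0.49 vs {0.27, 0.15, 0.29, 0.39} → pass.
AM (methods 1·3): 0.50 vs {0.23, 0.22, 0.36, 0.37} → pass.
AM (methods 2·3): 0.58 vs {0.27, 0.34, 0.45, 0.44} → pass.
IT (methods 1·2): 0.43 vs {0.15, 0.27, 0.21, 0.33} → pass.
IT (methods 1·3): 0.50 vs {0.22, 0.23, 0.32, 0.32} → pass.
IT (methods 2·3): 0.57 vs {0.34, 0.27, 0.43, 0.38} → pass.
IM (methods 1·2): 0.43 vs {0.39, 0.29, 0.33, 0.21} → pass.
IM (methods 1·3): 0.51 vs {0.37, 0.36, 0.32, 0.32} → pass.
IM (methods 2·3): 0.61 vs {0.44, 0.45, 0.38, 0.43} → pass.
0 of 9 fail.

0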